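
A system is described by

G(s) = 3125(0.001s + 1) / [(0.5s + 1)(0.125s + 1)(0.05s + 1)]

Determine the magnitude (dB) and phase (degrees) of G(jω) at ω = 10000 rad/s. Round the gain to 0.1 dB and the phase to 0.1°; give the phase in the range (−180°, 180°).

At ω = 10000 rad/s:
zero (1 + j10000·0.001) = 1 + j10 → |·| ≈ 10.05, ∠ ≈ 84.29°
pole (1 + j10000·0.5) = 1 + j5000 → |·| ≈ 5000, ∠ ≈ 89.99°
pole (1 + j10000·0.125) = 1 + j1250 → |·| ≈ 1250, ∠ ≈ 89.95°
pole (1 + j10000·0.05) = 1 + j500 → |·| ≈ 500, ∠ ≈ 89.89°
|G| = 3125 · 10.05 / (5000 · 1250 · 500) ≈ 1.005e-05
Gain = 20 log₁₀(1.005e-05) ≈ -99.96 dB
∠G = (84.29°) − (89.99° + 89.95° + 89.89°) = -185.54° ≡ 174.46° (principal value)

-100.0 dB, 174.5°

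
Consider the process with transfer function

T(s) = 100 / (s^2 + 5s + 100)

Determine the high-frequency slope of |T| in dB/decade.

Each pole contributes −20 dB/decade at high frequency; each zero contributes +20 dB/decade.
Net: 0 zero(s) − 2 pole(s) → -40 dB/decade.

-40 dB/decade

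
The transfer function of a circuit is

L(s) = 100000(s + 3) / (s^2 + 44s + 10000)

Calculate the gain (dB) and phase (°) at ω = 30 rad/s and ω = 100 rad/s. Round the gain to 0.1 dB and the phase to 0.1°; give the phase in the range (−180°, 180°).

At s = jω = j30:
zero (s+3): 3 + j30 → |·| = √(3²+30²) = √909 ≈ 30.15, ∠ = arctan(30/3) ≈ 84.29°
quadratic: (j30)² + 44·j30 + 10000 = 9100 + j1320 → |·| ≈ 9195.2, ∠ ≈ 8.25°
|L| = 100000 · 30.15 / 9195.2 ≈ 327.89
Gain = 20 log₁₀(327.89) ≈ 50.31 dB
∠L = 84.29° − 8.25° = 76.04°

At s = jω = j100:
zero (s+3): 3 + j100 → |·| = √(3²+100²) = √10009 ≈ 100.04, ∠ = arctan(100/3) ≈ 88.28°
quadratic: (j100)² + 44·j100 + 10000 = 0 + j4400 → |·| ≈ 4400, ∠ ≈ 90.00°
|L| = 100000 · 100.04 / 4400 ≈ 2273.6
Gain = 20 log₁₀(2273.6) ≈ 67.13 dB
∠L = 88.28° − 90.00° = -1.72°

ω = 30: 50.3 dB, 76.0°; ω = 100: 67.1 dB, -1.7°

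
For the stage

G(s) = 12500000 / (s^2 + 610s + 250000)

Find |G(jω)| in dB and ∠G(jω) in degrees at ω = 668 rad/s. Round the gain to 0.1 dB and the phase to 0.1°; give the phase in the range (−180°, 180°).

28.8 dB, -115.7°

At s = jω = j668:
quadratic: (j668)² + 610·j668 + 250000 = -196224 + j407480 → |·| ≈ 4.5227e+05, ∠ ≈ 115.71°
|G| = 12500000 / 4.5227e+05 ≈ 27.638
Gain = 20 log₁₀(27.638) ≈ 28.83 dB
∠G = 0.00° − 115.71° = -115.71°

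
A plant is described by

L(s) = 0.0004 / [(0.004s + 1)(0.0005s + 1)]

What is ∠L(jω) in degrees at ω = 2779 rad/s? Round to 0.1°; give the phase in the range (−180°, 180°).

-139.1°

At ω = 2779 rad/s:
pole (1 + j2779·0.004) = 1 + j11.116 → |·| ≈ 11.161, ∠ ≈ 84.86°
pole (1 + j2779·0.0005) = 1 + j1.3895 → |·| ≈ 1.7119, ∠ ≈ 54.26°
∠L = (0°) − (84.86° + 54.26°) = -139.12°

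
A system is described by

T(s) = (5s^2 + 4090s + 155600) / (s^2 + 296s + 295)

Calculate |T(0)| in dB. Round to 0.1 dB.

T(0) = 155600 / 295 ≈ 527.46
20 log₁₀(527.46) ≈ 54.44 dB

54.4 dB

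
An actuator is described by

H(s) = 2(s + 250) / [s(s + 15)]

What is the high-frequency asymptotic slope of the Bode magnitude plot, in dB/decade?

Each pole contributes −20 dB/decade at high frequency; each zero contributes +20 dB/decade.
Net: 1 zero(s) − 2 pole(s) → -20 dB/decade.

-20 dB/decade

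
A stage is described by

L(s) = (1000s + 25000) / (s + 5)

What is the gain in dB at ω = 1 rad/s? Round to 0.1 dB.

73.8 dB

Substitute s = j1:
Numerator: 1000(j1) + 25000 = 25000 + j1000
Denominator: (j1) + 5 = 5 + j1
|N| = √(25000² + 1000²) ≈ 25020, ∠N ≈ 2.29°
|D| = √(5² + 1²) ≈ 5.099, ∠D ≈ 11.31°
|L| = 25020 / 5.099 ≈ 4906.8
Gain = 20 log₁₀(4906.8) ≈ 73.82 dB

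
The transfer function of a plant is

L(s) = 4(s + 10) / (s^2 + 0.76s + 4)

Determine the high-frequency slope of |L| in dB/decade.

-20 dB/decade

Each pole contributes −20 dB/decade at high frequency; each zero contributes +20 dB/decade.
Net: 1 zero(s) − 2 pole(s) → -20 dB/decade.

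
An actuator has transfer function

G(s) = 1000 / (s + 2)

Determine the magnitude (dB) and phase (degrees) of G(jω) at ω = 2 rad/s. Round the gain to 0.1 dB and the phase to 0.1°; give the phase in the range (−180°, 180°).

Substitute s = j2:
Numerator: 1000 = 1000 + j0
Denominator: (j2) + 2 = 2 + j2
|N| = √(1000² + 0²) ≈ 1000, ∠N ≈ 0.00°
|D| = √(2² + 2²) ≈ 2.8284, ∠D ≈ 45.00°
|G| = 1000 / 2.8284 ≈ 353.56
Gain = 20 log₁₀(353.56) ≈ 50.97 dB
∠G = 0.00° − 45.00° = -45.00°

51.0 dB, -45.0°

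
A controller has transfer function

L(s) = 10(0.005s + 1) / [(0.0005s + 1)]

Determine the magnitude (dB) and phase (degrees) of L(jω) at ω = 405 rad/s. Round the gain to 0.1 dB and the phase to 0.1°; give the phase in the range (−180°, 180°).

26.9 dB, 52.3°

At ω = 405 rad/s:
zero (1 + j405·0.005) = 1 + j2.025 → |·| ≈ 2.2585, ∠ ≈ 63.72°
pole (1 + j405·0.0005) = 1 + j0.2025 → |·| ≈ 1.0203, ∠ ≈ 11.45°
|L| = 10 · 2.2585 / (1.0203) ≈ 22.136
Gain = 20 log₁₀(22.136) ≈ 26.90 dB
∠L = (63.72°) − (11.45°) = 52.27°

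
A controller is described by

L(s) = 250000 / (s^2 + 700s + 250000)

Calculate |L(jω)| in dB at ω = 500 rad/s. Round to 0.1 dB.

-2.9 dB

At s = jω = j500:
quadratic: (j500)² + 700·j500 + 250000 = 0 + j350000 → |·| ≈ 3.5e+05, ∠ ≈ 90.00°
|L| = 250000 / 3.5e+05 ≈ 0.71429
Gain = 20 log₁₀(0.71429) ≈ -2.92 dB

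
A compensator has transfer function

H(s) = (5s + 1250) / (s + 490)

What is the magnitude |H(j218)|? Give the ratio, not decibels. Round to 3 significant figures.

Substitute s = j218:
Numerator: 5(j218) + 1250 = 1250 + j1090
Denominator: (j218) + 490 = 490 + j218
|N| = √(1250² + 1090²) ≈ 1658.5, ∠N ≈ 41.09°
|D| = √(490² + 218²) ≈ 536.31, ∠D ≈ 23.98°
|H| = 1658.5 / 536.31 ≈ 3.0924

3.09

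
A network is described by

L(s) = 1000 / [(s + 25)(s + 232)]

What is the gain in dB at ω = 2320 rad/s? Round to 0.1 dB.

At s = jω = j2320:
pole (s+25): 25 + j2320 → |·| = √(25²+2320²) = √5383025 ≈ 2320.1, ∠ = arctan(2320/25) ≈ 89.38°
pole (s+232): 232 + j2320 → |·| = √(232²+2320²) = √5436224 ≈ 2331.6, ∠ = arctan(2320/232) ≈ 84.29°
|L| = 1000 / 5.4095e+06 ≈ 0.00018486
Gain = 20 log₁₀(0.00018486) ≈ -74.66 dB

-74.7 dB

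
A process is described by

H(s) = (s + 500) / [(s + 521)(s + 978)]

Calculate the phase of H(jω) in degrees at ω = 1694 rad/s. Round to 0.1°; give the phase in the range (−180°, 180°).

At s = jω = j1694:
zero (s+500): 500 + j1694 → |·| = √(500²+1694²) = √3119636 ≈ 1766.2, ∠ = arctan(1694/500) ≈ 73.56°
pole (s+521): 521 + j1694 → |·| = √(521²+1694²) = √3141077 ≈ 1772.3, ∠ = arctan(1694/521) ≈ 72.90°
pole (s+978): 978 + j1694 → |·| = √(978²+1694²) = √3826120 ≈ 1956, ∠ = arctan(1694/978) ≈ 60.00°
∠H = 73.56° − 132.90° = -59.34°

-59.3°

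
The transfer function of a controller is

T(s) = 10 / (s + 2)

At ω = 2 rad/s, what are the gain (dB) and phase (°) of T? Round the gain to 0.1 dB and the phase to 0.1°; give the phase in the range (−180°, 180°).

At s = jω = j2:
pole (s+2): 2 + j2 → |·| = √(2²+2²) = √8 ≈ 2.8284, ∠ = arctan(2/2) ≈ 45.00°
|T| = 10 / 2.8284 ≈ 3.5356
Gain = 20 log₁₀(3.5356) ≈ 10.97 dB
∠T = 0.00° − 45.00° = -45.00°

11.0 dB, -45.0°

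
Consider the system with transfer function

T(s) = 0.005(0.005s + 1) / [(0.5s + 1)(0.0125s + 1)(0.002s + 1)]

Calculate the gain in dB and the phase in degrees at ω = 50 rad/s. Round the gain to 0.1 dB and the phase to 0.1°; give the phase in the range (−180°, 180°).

At ω = 50 rad/s:
zero (1 + j50·0.005) = 1 + j0.25 → |·| ≈ 1.0308, ∠ ≈ 14.04°
pole (1 + j50·0.5) = 1 + j25 → |·| ≈ 25.02, ∠ ≈ 87.71°
pole (1 + j50·0.0125) = 1 + j0.625 → |·| ≈ 1.1792, ∠ ≈ 32.01°
pole (1 + j50·0.002) = 1 + j0.1 → |·| ≈ 1.005, ∠ ≈ 5.71°
|T| = 0.005 · 1.0308 / (25.02 · 1.1792 · 1.005) ≈ 0.00017382
Gain = 20 log₁₀(0.00017382) ≈ -75.20 dB
∠T = (14.04°) − (87.71° + 32.01° + 5.71°) = -111.39°

-75.2 dB, -111.4°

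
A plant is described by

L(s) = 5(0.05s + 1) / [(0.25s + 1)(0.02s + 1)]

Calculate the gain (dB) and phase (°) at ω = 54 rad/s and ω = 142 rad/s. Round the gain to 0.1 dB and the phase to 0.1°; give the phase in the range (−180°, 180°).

At ω = 54 rad/s:
zero (1 + j54·0.05) = 1 + j2.7 → |·| ≈ 2.8792, ∠ ≈ 69.68°
pole (1 + j54·0.25) = 1 + j13.5 → |·| ≈ 13.537, ∠ ≈ 85.76°
pole (1 + j54·0.02) = 1 + j1.08 → |·| ≈ 1.4719, ∠ ≈ 47.20°
|L| = 5 · 2.8792 / (13.537 · 1.4719) ≈ 0.72251
Gain = 20 log₁₀(0.72251) ≈ -2.82 dB
∠L = (69.68°) − (85.76° + 47.20°) = -63.28°

At ω = 142 rad/s:
zero (1 + j142·0.05) = 1 + j7.1 → |·| ≈ 7.1701, ∠ ≈ 81.98°
pole (1 + j142·0.25) = 1 + j35.5 → |·| ≈ 35.514, ∠ ≈ 88.39°
pole (1 + j142·0.02) = 1 + j2.84 → |·| ≈ 3.0109, ∠ ≈ 70.60°
|L| = 5 · 7.1701 / (35.514 · 3.0109) ≈ 0.33527
Gain = 20 log₁₀(0.33527) ≈ -9.49 dB
∠L = (81.98°) − (88.39° + 70.60°) = -77.01°

ω = 54: -2.8 dB, -63.3°; ω = 142: -9.5 dB, -77.0°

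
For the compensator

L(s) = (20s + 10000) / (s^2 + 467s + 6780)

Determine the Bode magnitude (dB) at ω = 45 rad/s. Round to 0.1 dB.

Substitute s = j45:
Numerator: 20(j45) + 10000 = 10000 + j900
Denominator: (j45)^2 + 467(j45) + 6780 = 4755 + j21015
|N| = √(10000² + 900²) ≈ 10040, ∠N ≈ 5.14°
|D| = √(4755² + 21015²) ≈ 21546, ∠D ≈ 77.25°
|L| = 10040 / 21546 ≈ 0.46598
Gain = 20 log₁₀(0.46598) ≈ -6.63 dB

-6.6 dB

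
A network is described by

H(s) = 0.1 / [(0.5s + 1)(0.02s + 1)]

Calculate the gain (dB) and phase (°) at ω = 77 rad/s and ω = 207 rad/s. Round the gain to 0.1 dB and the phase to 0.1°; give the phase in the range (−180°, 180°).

ω = 77: -57.0 dB, -145.5°; ω = 207: -72.9 dB, -165.9°

At ω = 77 rad/s:
pole (1 + j77·0.5) = 1 + j38.5 → |·| ≈ 38.513, ∠ ≈ 88.51°
pole (1 + j77·0.02) = 1 + j1.54 → |·| ≈ 1.8362, ∠ ≈ 57.00°
|H| = 0.1 · 1 / (38.513 · 1.8362) ≈ 0.0014141
Gain = 20 log₁₀(0.0014141) ≈ -56.99 dB
∠H = (0°) − (88.51° + 57.00°) = -145.51°

At ω = 207 rad/s:
pole (1 + j207·0.5) = 1 + j103.5 → |·| ≈ 103.5, ∠ ≈ 89.45°
pole (1 + j207·0.02) = 1 + j4.14 → |·| ≈ 4.2591, ∠ ≈ 76.42°
|H| = 0.1 · 1 / (103.5 · 4.2591) ≈ 0.00022685
Gain = 20 log₁₀(0.00022685) ≈ -72.89 dB
∠H = (0°) − (89.45° + 76.42°) = -165.87°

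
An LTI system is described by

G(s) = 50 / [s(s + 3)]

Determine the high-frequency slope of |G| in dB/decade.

Each pole contributes −20 dB/decade at high frequency; each zero contributes +20 dB/decade.
Net: 0 zero(s) − 2 pole(s) → -40 dB/decade.

-40 dB/decade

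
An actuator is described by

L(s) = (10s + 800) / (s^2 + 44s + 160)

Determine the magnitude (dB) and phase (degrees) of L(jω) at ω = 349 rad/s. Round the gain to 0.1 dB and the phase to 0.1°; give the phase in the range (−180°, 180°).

Substitute s = j349:
Numerator: 10(j349) + 800 = 800 + j3490
Denominator: (j349)^2 + 44(j349) + 160 = -121641 + j15356
|N| = √(800² + 3490²) ≈ 3580.5, ∠N ≈ 77.09°
|D| = √(121641² + 15356²) ≈ 1.2261e+05, ∠D ≈ 172.81°
|L| = 3580.5 / 1.2261e+05 ≈ 0.029202
Gain = 20 log₁₀(0.029202) ≈ -30.69 dB
∠L = 77.09° − 172.81° = -95.72°

-30.7 dB, -95.7°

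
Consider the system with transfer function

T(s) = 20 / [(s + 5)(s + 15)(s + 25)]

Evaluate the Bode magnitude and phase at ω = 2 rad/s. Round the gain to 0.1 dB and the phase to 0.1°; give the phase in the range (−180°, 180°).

At s = jω = j2:
pole (s+5): 5 + j2 → |·| = √(5²+2²) = √29 ≈ 5.3852, ∠ = arctan(2/5) ≈ 21.80°
pole (s+15): 15 + j2 → |·| = √(15²+2²) = √229 ≈ 15.133, ∠ = arctan(2/15) ≈ 7.59°
pole (s+25): 25 + j2 → |·| = √(25²+2²) = √629 ≈ 25.08, ∠ = arctan(2/25) ≈ 4.57°
|T| = 20 / 2043.9 ≈ 0.0097852
Gain = 20 log₁₀(0.0097852) ≈ -40.19 dB
∠T = 0.00° − 33.96° = -33.96°

-40.2 dB, -34.0°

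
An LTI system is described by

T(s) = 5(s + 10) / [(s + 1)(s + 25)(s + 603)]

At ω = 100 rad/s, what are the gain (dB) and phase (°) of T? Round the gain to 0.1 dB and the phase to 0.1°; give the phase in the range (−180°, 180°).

-82.0 dB, -90.5°

At s = jω = j100:
zero (s+10): 10 + j100 → |·| = √(10²+100²) = √10100 ≈ 100.5, ∠ = arctan(100/10) ≈ 84.29°
pole (s+1): 1 + j100 → |·| = √(1²+100²) = √10001 ≈ 100, ∠ = arctan(100/1) ≈ 89.43°
pole (s+25): 25 + j100 → |·| = √(25²+100²) = √10625 ≈ 103.08, ∠ = arctan(100/25) ≈ 75.96°
pole (s+603): 603 + j100 → |·| = √(603²+100²) = √373609 ≈ 611.24, ∠ = arctan(100/603) ≈ 9.42°
|T| = 5 · 100.5 / 6.3007e+06 ≈ 7.9753e-05
Gain = 20 log₁₀(7.9753e-05) ≈ -81.97 dB
∠T = 84.29° − 174.81° = -90.52°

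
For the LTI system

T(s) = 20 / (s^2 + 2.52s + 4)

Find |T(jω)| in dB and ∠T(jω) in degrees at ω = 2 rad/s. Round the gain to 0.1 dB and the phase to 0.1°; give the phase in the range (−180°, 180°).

12.0 dB, -90.0°

At s = jω = j2:
quadratic: (j2)² + 2.52·j2 + 4 = 0 + j5.04 → |·| ≈ 5.04, ∠ ≈ 90.00°
|T| = 20 / 5.04 ≈ 3.9683
Gain = 20 log₁₀(3.9683) ≈ 11.97 dB
∠T = 0.00° − 90.00° = -90.00°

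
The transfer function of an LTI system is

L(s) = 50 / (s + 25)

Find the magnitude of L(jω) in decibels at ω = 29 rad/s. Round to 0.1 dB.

Substitute s = j29:
Numerator: 50 = 50 + j0
Denominator: (j29) + 25 = 25 + j29
|N| = √(50² + 0²) ≈ 50, ∠N ≈ 0.00°
|D| = √(25² + 29²) ≈ 38.288, ∠D ≈ 49.24°
|L| = 50 / 38.288 ≈ 1.3059
Gain = 20 log₁₀(1.3059) ≈ 2.32 dB

2.3 dB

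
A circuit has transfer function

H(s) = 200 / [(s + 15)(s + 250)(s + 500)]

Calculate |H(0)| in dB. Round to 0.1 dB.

H(0) = 200 / (15·250·500) ≈ 0.00010667
20 log₁₀(0.00010667) ≈ -79.44 dB

-79.4 dB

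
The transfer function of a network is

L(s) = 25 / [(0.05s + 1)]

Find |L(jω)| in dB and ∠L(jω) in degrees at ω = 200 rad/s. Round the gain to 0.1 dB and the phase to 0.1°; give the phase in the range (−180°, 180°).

7.9 dB, -84.3°

At ω = 200 rad/s:
pole (1 + j200·0.05) = 1 + j10 → |·| ≈ 10.05, ∠ ≈ 84.29°
|L| = 25 · 1 / (10.05) ≈ 2.4876
Gain = 20 log₁₀(2.4876) ≈ 7.92 dB
∠L = (0°) − (84.29°) = -84.29°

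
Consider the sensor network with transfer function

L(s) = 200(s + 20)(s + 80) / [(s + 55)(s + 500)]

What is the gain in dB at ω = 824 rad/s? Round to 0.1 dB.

At s = jω = j824:
zero (s+20): 20 + j824 → |·| = √(20²+824²) = √679376 ≈ 824.24, ∠ = arctan(824/20) ≈ 88.61°
zero (s+80): 80 + j824 → |·| = √(80²+824²) = √685376 ≈ 827.87, ∠ = arctan(824/80) ≈ 84.45°
pole (s+55): 55 + j824 → |·| = √(55²+824²) = √682001 ≈ 825.83, ∠ = arctan(824/55) ≈ 86.18°
pole (s+500): 500 + j824 → |·| = √(500²+824²) = √928976 ≈ 963.83, ∠ = arctan(824/500) ≈ 58.75°
|L| = 200 · 6.8236e+05 / 7.9596e+05 ≈ 171.46
Gain = 20 log₁₀(171.46) ≈ 44.68 dB

44.7 dB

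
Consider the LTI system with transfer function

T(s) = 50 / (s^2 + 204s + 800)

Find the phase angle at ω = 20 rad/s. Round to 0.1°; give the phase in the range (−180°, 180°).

-84.4°

Substitute s = j20:
Numerator: 50 = 50 + j0
Denominator: (j20)^2 + 204(j20) + 800 = 400 + j4080
|N| = √(50² + 0²) ≈ 50, ∠N ≈ 0.00°
|D| = √(400² + 4080²) ≈ 4099.6, ∠D ≈ 84.40°
∠T = 0.00° − 84.40° = -84.40°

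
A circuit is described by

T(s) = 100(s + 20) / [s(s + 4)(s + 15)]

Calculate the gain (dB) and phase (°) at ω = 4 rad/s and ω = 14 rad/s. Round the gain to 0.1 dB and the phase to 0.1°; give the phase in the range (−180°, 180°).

At s = jω = j4:
zero (s+20): 20 + j4 → |·| = √(20²+4²) = √416 ≈ 20.396, ∠ = arctan(4/20) ≈ 11.31°
pole (s+4): 4 + j4 → |·| = √(4²+4²) = √32 ≈ 5.6569, ∠ = arctan(4/4) ≈ 45.00°
pole (s+15): 15 + j4 → |·| = √(15²+4²) = √241 ≈ 15.524, ∠ = arctan(4/15) ≈ 14.93°
pole at origin: |s| = 4, ∠ = 90.00° (in denominator)
|T| = 100 · 20.396 / 351.27 ≈ 5.8064
Gain = 20 log₁₀(5.8064) ≈ 15.28 dB
∠T = 11.31° − 149.93° = -138.62°

At s = jω = j14:
zero (s+20): 20 + j14 → |·| = √(20²+14²) = √596 ≈ 24.413, ∠ = arctan(14/20) ≈ 34.99°
pole (s+4): 4 + j14 → |·| = √(4²+14²) = √212 ≈ 14.56, ∠ = arctan(14/4) ≈ 74.05°
pole (s+15): 15 + j14 → |·| = √(15²+14²) = √421 ≈ 20.518, ∠ = arctan(14/15) ≈ 43.03°
pole at origin: |s| = 14, ∠ = 90.00° (in denominator)
|T| = 100 · 24.413 / 4182.4 ≈ 0.58371
Gain = 20 log₁₀(0.58371) ≈ -4.68 dB
∠T = 34.99° − 207.08° = -172.09°

ω = 4: 15.3 dB, -138.6°; ω = 14: -4.7 dB, -172.1°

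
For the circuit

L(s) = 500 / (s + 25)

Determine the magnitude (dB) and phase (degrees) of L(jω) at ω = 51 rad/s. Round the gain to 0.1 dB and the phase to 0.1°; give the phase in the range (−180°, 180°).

18.9 dB, -63.9°

At s = jω = j51:
pole (s+25): 25 + j51 → |·| = √(25²+51²) = √3226 ≈ 56.798, ∠ = arctan(51/25) ≈ 63.89°
|L| = 500 / 56.798 ≈ 8.8031
Gain = 20 log₁₀(8.8031) ≈ 18.89 dB
∠L = 0.00° − 63.89° = -63.89°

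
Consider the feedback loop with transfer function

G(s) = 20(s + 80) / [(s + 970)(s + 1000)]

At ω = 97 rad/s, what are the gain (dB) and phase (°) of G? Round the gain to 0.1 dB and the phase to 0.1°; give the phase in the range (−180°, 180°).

At s = jω = j97:
zero (s+80): 80 + j97 → |·| = √(80²+97²) = √15809 ≈ 125.73, ∠ = arctan(97/80) ≈ 50.49°
pole (s+970): 970 + j97 → |·| = √(970²+97²) = √950309 ≈ 974.84, ∠ = arctan(97/970) ≈ 5.71°
pole (s+1000): 1000 + j97 → |·| = √(1000²+97²) = √1009409 ≈ 1004.7, ∠ = arctan(97/1000) ≈ 5.54°
|G| = 20 · 125.73 / 9.7942e+05 ≈ 0.0025674
Gain = 20 log₁₀(0.0025674) ≈ -51.81 dB
∠G = 50.49° − 11.25° = 39.24°

-51.8 dB, 39.2°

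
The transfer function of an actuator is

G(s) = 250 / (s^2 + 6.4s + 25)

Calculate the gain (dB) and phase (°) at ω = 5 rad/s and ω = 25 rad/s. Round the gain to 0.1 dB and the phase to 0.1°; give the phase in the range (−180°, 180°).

At s = jω = j5:
quadratic: (j5)² + 6.4·j5 + 25 = 0 + j32 → |·| ≈ 32, ∠ ≈ 90.00°
|G| = 250 / 32 ≈ 7.8125
Gain = 20 log₁₀(7.8125) ≈ 17.86 dB
∠G = 0.00° − 90.00° = -90.00°

At s = jω = j25:
quadratic: (j25)² + 6.4·j25 + 25 = -600 + j160 → |·| ≈ 620.97, ∠ ≈ 165.07°
|G| = 250 / 620.97 ≈ 0.4026
Gain = 20 log₁₀(0.4026) ≈ -7.90 dB
∠G = 0.00° − 165.07° = -165.07°

ω = 5: 17.9 dB, -90.0°; ω = 25: -7.9 dB, -165.1°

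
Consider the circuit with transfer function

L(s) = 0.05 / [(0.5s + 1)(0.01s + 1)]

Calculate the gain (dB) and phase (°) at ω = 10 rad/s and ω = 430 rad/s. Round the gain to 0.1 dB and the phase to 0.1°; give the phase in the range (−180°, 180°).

ω = 10: -40.2 dB, -84.4°; ω = 430: -85.6 dB, -166.6°

At ω = 10 rad/s:
pole (1 + j10·0.5) = 1 + j5 → |·| ≈ 5.099, ∠ ≈ 78.69°
pole (1 + j10·0.01) = 1 + j0.1 → |·| ≈ 1.005, ∠ ≈ 5.71°
|L| = 0.05 · 1 / (5.099 · 1.005) ≈ 0.0097571
Gain = 20 log₁₀(0.0097571) ≈ -40.21 dB
∠L = (0°) − (78.69° + 5.71°) = -84.40°

At ω = 430 rad/s:
pole (1 + j430·0.5) = 1 + j215 → |·| ≈ 215, ∠ ≈ 89.73°
pole (1 + j430·0.01) = 1 + j4.3 → |·| ≈ 4.4147, ∠ ≈ 76.91°
|L| = 0.05 · 1 / (215 · 4.4147) ≈ 5.2678e-05
Gain = 20 log₁₀(5.2678e-05) ≈ -85.57 dB
∠L = (0°) − (89.73° + 76.91°) = -166.64°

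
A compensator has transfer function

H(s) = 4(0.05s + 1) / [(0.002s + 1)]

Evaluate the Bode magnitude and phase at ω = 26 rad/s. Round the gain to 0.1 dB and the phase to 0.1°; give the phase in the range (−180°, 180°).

At ω = 26 rad/s:
zero (1 + j26·0.05) = 1 + j1.3 → |·| ≈ 1.6401, ∠ ≈ 52.43°
pole (1 + j26·0.002) = 1 + j0.052 → |·| ≈ 1.0014, ∠ ≈ 2.98°
|H| = 4 · 1.6401 / (1.0014) ≈ 6.5512
Gain = 20 log₁₀(6.5512) ≈ 16.33 dB
∠H = (52.43°) − (2.98°) = 49.45°

16.3 dB, 49.5°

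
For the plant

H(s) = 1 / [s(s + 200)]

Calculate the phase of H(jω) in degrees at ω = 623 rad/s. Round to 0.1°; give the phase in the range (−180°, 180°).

At s = jω = j623:
pole (s+200): 200 + j623 → |·| = √(200²+623²) = √428129 ≈ 654.32, ∠ = arctan(623/200) ≈ 72.20°
pole at origin: |s| = 623, ∠ = 90.00° (in denominator)
∠H = 0.00° − 162.20° = -162.20°

-162.2°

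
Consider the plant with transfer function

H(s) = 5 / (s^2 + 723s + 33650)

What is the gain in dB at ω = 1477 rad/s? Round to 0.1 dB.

Substitute s = j1477:
Numerator: 5 = 5 + j0
Denominator: (j1477)^2 + 723(j1477) + 33650 = -2147879 + j1067871
|N| = √(5² + 0²) ≈ 5, ∠N ≈ 0.00°
|D| = √(2147879² + 1067871²) ≈ 2.3987e+06, ∠D ≈ 153.56°
|H| = 5 / 2.3987e+06 ≈ 2.0845e-06
Gain = 20 log₁₀(2.0845e-06) ≈ -113.62 dB

-113.6 dB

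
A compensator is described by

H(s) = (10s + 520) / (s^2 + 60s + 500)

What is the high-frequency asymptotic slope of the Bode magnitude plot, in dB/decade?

-20 dB/decade

Each pole contributes −20 dB/decade at high frequency; each zero contributes +20 dB/decade.
Net: 1 zero(s) − 2 pole(s) → -20 dB/decade.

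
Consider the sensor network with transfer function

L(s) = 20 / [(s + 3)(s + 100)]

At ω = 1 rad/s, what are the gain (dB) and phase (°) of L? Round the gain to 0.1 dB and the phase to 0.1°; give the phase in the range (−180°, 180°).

At s = jω = j1:
pole (s+3): 3 + j1 → |·| = √(3²+1²) = √10 ≈ 3.1623, ∠ = arctan(1/3) ≈ 18.43°
pole (s+100): 100 + j1 → |·| = √(100²+1²) = √10001 ≈ 100, ∠ = arctan(1/100) ≈ 0.57°
|L| = 20 / 316.23 ≈ 0.063245
Gain = 20 log₁₀(0.063245) ≈ -23.98 dB
∠L = 0.00° − 19.00° = -19.00°

-24.0 dB, -19.0°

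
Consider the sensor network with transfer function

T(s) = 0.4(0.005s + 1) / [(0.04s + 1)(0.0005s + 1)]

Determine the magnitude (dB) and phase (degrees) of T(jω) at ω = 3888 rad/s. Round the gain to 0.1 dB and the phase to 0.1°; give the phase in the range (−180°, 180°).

At ω = 3888 rad/s:
zero (1 + j3888·0.005) = 1 + j19.44 → |·| ≈ 19.466, ∠ ≈ 87.06°
pole (1 + j3888·0.04) = 1 + j155.52 → |·| ≈ 155.52, ∠ ≈ 89.63°
pole (1 + j3888·0.0005) = 1 + j1.944 → |·| ≈ 2.1861, ∠ ≈ 62.78°
|T| = 0.4 · 19.466 / (155.52 · 2.1861) ≈ 0.022902
Gain = 20 log₁₀(0.022902) ≈ -32.80 dB
∠T = (87.06°) − (89.63° + 62.78°) = -65.35°

-32.8 dB, -65.4°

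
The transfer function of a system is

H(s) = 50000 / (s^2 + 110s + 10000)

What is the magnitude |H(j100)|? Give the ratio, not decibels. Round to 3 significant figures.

4.55

At s = jω = j100:
quadratic: (j100)² + 110·j100 + 10000 = 0 + j11000 → |·| ≈ 11000, ∠ ≈ 90.00°
|H| = 50000 / 11000 ≈ 4.5455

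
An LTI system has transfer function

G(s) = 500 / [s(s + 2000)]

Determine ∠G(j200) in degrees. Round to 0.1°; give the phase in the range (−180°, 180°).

At s = jω = j200:
pole (s+2000): 2000 + j200 → |·| = √(2000²+200²) = √4040000 ≈ 2010, ∠ = arctan(200/2000) ≈ 5.71°
pole at origin: |s| = 200, ∠ = 90.00° (in denominator)
∠G = 0.00° − 95.71° = -95.71°

-95.7°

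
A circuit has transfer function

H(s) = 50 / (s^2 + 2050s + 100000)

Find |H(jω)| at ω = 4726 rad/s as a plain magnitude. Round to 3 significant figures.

2.06e-06

Substitute s = j4726:
Numerator: 50 = 50 + j0
Denominator: (j4726)^2 + 2050(j4726) + 100000 = -22235076 + j9688300
|N| = √(50² + 0²) ≈ 50, ∠N ≈ 0.00°
|D| = √(22235076² + 9688300²) ≈ 2.4254e+07, ∠D ≈ 156.46°
|H| = 50 / 2.4254e+07 ≈ 2.0615e-06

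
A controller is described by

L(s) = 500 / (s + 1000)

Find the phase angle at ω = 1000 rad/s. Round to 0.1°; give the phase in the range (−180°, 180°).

Substitute s = j1000:
Numerator: 500 = 500 + j0
Denominator: (j1000) + 1000 = 1000 + j1000
|N| = √(500² + 0²) ≈ 500, ∠N ≈ 0.00°
|D| = √(1000² + 1000²) ≈ 1414.2, ∠D ≈ 45.00°
∠L = 0.00° − 45.00° = -45.00°

-45.0°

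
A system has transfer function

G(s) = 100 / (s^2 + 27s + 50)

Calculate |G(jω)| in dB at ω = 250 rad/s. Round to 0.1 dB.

-56.0 dB

Substitute s = j250:
Numerator: 100 = 100 + j0
Denominator: (j250)^2 + 27(j250) + 50 = -62450 + j6750
|N| = √(100² + 0²) ≈ 100, ∠N ≈ 0.00°
|D| = √(62450² + 6750²) ≈ 62814, ∠D ≈ 173.83°
|G| = 100 / 62814 ≈ 0.001592
Gain = 20 log₁₀(0.001592) ≈ -55.96 dB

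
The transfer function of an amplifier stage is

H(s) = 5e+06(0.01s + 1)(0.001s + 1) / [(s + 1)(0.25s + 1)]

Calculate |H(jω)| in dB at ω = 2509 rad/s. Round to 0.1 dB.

At ω = 2509 rad/s:
zero (1 + j2509·0.01) = 1 + j25.09 → |·| ≈ 25.11, ∠ ≈ 87.72°
zero (1 + j2509·0.001) = 1 + j2.509 → |·| ≈ 2.7009, ∠ ≈ 68.27°
pole (1 + j2509·1) = 1 + j2509 → |·| ≈ 2509, ∠ ≈ 89.98°
pole (1 + j2509·0.25) = 1 + j627.25 → |·| ≈ 627.25, ∠ ≈ 89.91°
|H| = 5e+06 · 25.11 · 2.7009 / (2509 · 627.25) ≈ 215.47
Gain = 20 log₁₀(215.47) ≈ 46.67 dB

46.7 dB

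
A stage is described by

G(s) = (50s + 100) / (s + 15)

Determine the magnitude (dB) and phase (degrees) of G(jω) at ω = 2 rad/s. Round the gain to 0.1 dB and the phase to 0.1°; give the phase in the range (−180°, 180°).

Substitute s = j2:
Numerator: 50(j2) + 100 = 100 + j100
Denominator: (j2) + 15 = 15 + j2
|N| = √(100² + 100²) ≈ 141.42, ∠N ≈ 45.00°
|D| = √(15² + 2²) ≈ 15.133, ∠D ≈ 7.59°
|G| = 141.42 / 15.133 ≈ 9.3451
Gain = 20 log₁₀(9.3451) ≈ 19.41 dB
∠G = 45.00° − 7.59° = 37.41°

19.4 dB, 37.4°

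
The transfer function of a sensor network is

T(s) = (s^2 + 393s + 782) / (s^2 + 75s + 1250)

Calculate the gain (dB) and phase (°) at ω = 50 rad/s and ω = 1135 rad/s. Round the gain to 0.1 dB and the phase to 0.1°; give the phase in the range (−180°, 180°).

Substitute s = j50:
Numerator: (j50)^2 + 393(j50) + 782 = -1718 + j19650
Denominator: (j50)^2 + 75(j50) + 1250 = -1250 + j3750
|N| = √(1718² + 19650²) ≈ 19725, ∠N ≈ 95.00°
|D| = √(1250² + 3750²) ≈ 3952.8, ∠D ≈ 108.43°
|T| = 19725 / 3952.8 ≈ 4.9901
Gain = 20 log₁₀(4.9901) ≈ 13.96 dB
∠T = 95.00° − 108.43° = -13.43°

Substitute s = j1135:
Numerator: (j1135)^2 + 393(j1135) + 782 = -1287443 + j446055
Denominator: (j1135)^2 + 75(j1135) + 1250 = -1286975 + j85125
|N| = √(1287443² + 446055²) ≈ 1.3625e+06, ∠N ≈ 160.89°
|D| = √(1286975² + 85125²) ≈ 1.2898e+06, ∠D ≈ 176.22°
|T| = 1.3625e+06 / 1.2898e+06 ≈ 1.0564
Gain = 20 log₁₀(1.0564) ≈ 0.48 dB
∠T = 160.89° − 176.22° = -15.33°

ω = 50: 14.0 dB, -13.4°; ω = 1135: 0.5 dB, -15.3°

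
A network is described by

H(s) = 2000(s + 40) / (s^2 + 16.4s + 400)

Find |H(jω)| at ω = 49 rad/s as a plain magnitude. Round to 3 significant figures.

58.7

At s = jω = j49:
zero (s+40): 40 + j49 → |·| = √(40²+49²) = √4001 ≈ 63.253, ∠ = arctan(49/40) ≈ 50.77°
quadratic: (j49)² + 16.4·j49 + 400 = -2001 + j803.6 → |·| ≈ 2156.3, ∠ ≈ 158.12°
|H| = 2000 · 63.253 / 2156.3 ≈ 58.668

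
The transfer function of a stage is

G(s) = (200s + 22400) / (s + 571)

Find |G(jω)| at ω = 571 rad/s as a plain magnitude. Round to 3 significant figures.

Substitute s = j571:
Numerator: 200(j571) + 22400 = 22400 + j114200
Denominator: (j571) + 571 = 571 + j571
|N| = √(22400² + 114200²) ≈ 1.1638e+05, ∠N ≈ 78.90°
|D| = √(571² + 571²) ≈ 807.52, ∠D ≈ 45.00°
|G| = 1.1638e+05 / 807.52 ≈ 144.12

144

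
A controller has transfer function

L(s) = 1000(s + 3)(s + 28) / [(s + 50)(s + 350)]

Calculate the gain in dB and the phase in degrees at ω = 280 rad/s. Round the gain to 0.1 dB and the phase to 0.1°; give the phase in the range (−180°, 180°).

At s = jω = j280:
zero (s+3): 3 + j280 → |·| = √(3²+280²) = √78409 ≈ 280.02, ∠ = arctan(280/3) ≈ 89.39°
zero (s+28): 28 + j280 → |·| = √(28²+280²) = √79184 ≈ 281.4, ∠ = arctan(280/28) ≈ 84.29°
pole (s+50): 50 + j280 → |·| = √(50²+280²) = √80900 ≈ 284.43, ∠ = arctan(280/50) ≈ 79.88°
pole (s+350): 350 + j280 → |·| = √(350²+280²) = √200900 ≈ 448.22, ∠ = arctan(280/350) ≈ 38.66°
|L| = 1000 · 78798 / 1.2749e+05 ≈ 618.07
Gain = 20 log₁₀(618.07) ≈ 55.82 dB
∠L = 173.68° − 118.54° = 55.14°

55.8 dB, 55.1°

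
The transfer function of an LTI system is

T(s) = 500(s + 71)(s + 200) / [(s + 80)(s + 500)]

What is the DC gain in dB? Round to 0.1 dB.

45.0 dB

T(0) = 500·71·200 / (80·500) = 177.5
20 log₁₀(177.5) ≈ 44.98 dB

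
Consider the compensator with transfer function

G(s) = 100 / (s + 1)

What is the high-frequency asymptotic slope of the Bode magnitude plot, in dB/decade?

Each pole contributes −20 dB/decade at high frequency; each zero contributes +20 dB/decade.
Net: 0 zero(s) − 1 pole(s) → -20 dB/decade.

-20 dB/decade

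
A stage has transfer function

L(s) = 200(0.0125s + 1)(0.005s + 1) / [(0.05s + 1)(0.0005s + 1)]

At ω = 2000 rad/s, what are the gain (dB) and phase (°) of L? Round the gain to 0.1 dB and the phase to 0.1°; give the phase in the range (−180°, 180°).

51.0 dB, 37.6°

At ω = 2000 rad/s:
zero (1 + j2000·0.0125) = 1 + j25 → |·| ≈ 25.02, ∠ ≈ 87.71°
zero (1 + j2000·0.005) = 1 + j10 → |·| ≈ 10.05, ∠ ≈ 84.29°
pole (1 + j2000·0.05) = 1 + j100 → |·| ≈ 100, ∠ ≈ 89.43°
pole (1 + j2000·0.0005) = 1 + j1 → |·| ≈ 1.4142, ∠ ≈ 45.00°
|L| = 200 · 25.02 · 10.05 / (100 · 1.4142) ≈ 355.61
Gain = 20 log₁₀(355.61) ≈ 51.02 dB
∠L = (87.71° + 84.29°) − (89.43° + 45.00°) = 37.57°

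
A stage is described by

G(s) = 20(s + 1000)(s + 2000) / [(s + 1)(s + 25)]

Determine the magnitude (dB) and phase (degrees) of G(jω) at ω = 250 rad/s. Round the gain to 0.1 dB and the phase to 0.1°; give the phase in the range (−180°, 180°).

56.4 dB, -152.9°

At s = jω = j250:
zero (s+1000): 1000 + j250 → |·| = √(1000²+250²) = √1062500 ≈ 1030.8, ∠ = arctan(250/1000) ≈ 14.04°
zero (s+2000): 2000 + j250 → |·| = √(2000²+250²) = √4062500 ≈ 2015.6, ∠ = arctan(250/2000) ≈ 7.13°
pole (s+1): 1 + j250 → |·| = √(1²+250²) = √62501 ≈ 250, ∠ = arctan(250/1) ≈ 89.77°
pole (s+25): 25 + j250 → |·| = √(25²+250²) = √63125 ≈ 251.25, ∠ = arctan(250/25) ≈ 84.29°
|G| = 20 · 2.0777e+06 / 62812 ≈ 661.56
Gain = 20 log₁₀(661.56) ≈ 56.41 dB
∠G = 21.17° − 174.06° = -152.89°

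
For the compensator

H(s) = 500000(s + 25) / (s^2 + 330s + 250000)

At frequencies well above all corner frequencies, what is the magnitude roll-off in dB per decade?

-20 dB/decade

Each pole contributes −20 dB/decade at high frequency; each zero contributes +20 dB/decade.
Net: 1 zero(s) − 2 pole(s) → -20 dB/decade.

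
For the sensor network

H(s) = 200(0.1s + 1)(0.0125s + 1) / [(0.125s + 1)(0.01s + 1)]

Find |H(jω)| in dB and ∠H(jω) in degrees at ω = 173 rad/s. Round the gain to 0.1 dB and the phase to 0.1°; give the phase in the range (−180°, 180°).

45.6 dB, 4.6°

At ω = 173 rad/s:
zero (1 + j173·0.1) = 1 + j17.3 → |·| ≈ 17.329, ∠ ≈ 86.69°
zero (1 + j173·0.0125) = 1 + j2.1625 → |·| ≈ 2.3825, ∠ ≈ 65.18°
pole (1 + j173·0.125) = 1 + j21.625 → |·| ≈ 21.648, ∠ ≈ 87.35°
pole (1 + j173·0.01) = 1 + j1.73 → |·| ≈ 1.9982, ∠ ≈ 59.97°
|H| = 200 · 17.329 · 2.3825 / (21.648 · 1.9982) ≈ 190.89
Gain = 20 log₁₀(190.89) ≈ 45.62 dB
∠H = (86.69° + 65.18°) − (87.35° + 59.97°) = 4.55°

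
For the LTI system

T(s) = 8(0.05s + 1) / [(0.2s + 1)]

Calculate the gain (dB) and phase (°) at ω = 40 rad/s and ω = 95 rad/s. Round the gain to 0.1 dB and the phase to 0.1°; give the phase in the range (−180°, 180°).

At ω = 40 rad/s:
zero (1 + j40·0.05) = 1 + j2 → |·| ≈ 2.2361, ∠ ≈ 63.43°
pole (1 + j40·0.2) = 1 + j8 → |·| ≈ 8.0623, ∠ ≈ 82.87°
|T| = 8 · 2.2361 / (8.0623) ≈ 2.2188
Gain = 20 log₁₀(2.2188) ≈ 6.92 dB
∠T = (63.43°) − (82.87°) = -19.44°

At ω = 95 rad/s:
zero (1 + j95·0.05) = 1 + j4.75 → |·| ≈ 4.8541, ∠ ≈ 78.11°
pole (1 + j95·0.2) = 1 + j19 → |·| ≈ 19.026, ∠ ≈ 86.99°
|T| = 8 · 4.8541 / (19.026) ≈ 2.041
Gain = 20 log₁₀(2.041) ≈ 6.20 dB
∠T = (78.11°) − (86.99°) = -8.88°

ω = 40: 6.9 dB, -19.4°; ω = 95: 6.2 dB, -8.9°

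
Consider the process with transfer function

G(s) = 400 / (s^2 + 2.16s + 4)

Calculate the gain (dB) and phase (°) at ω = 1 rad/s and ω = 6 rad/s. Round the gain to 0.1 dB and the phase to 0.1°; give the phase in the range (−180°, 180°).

At s = jω = j1:
quadratic: (j1)² + 2.16·j1 + 4 = 3 + j2.16 → |·| ≈ 3.6967, ∠ ≈ 35.75°
|G| = 400 / 3.6967 ≈ 108.2
Gain = 20 log₁₀(108.2) ≈ 40.68 dB
∠G = 0.00° − 35.75° = -35.75°

At s = jω = j6:
quadratic: (j6)² + 2.16·j6 + 4 = -32 + j12.96 → |·| ≈ 34.525, ∠ ≈ 157.95°
|G| = 400 / 34.525 ≈ 11.586
Gain = 20 log₁₀(11.586) ≈ 21.28 dB
∠G = 0.00° − 157.95° = -157.95°

ω = 1: 40.7 dB, -35.8°; ω = 6: 21.3 dB, -158.0°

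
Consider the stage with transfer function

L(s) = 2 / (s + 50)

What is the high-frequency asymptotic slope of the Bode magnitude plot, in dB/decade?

-20 dB/decade

Each pole contributes −20 dB/decade at high frequency; each zero contributes +20 dB/decade.
Net: 0 zero(s) − 1 pole(s) → -20 dB/decade.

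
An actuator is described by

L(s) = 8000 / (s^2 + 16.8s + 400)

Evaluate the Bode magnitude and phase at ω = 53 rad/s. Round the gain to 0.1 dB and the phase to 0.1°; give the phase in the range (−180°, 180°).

9.9 dB, -159.7°

At s = jω = j53:
quadratic: (j53)² + 16.8·j53 + 400 = -2409 + j890.4 → |·| ≈ 2568.3, ∠ ≈ 159.71°
|L| = 8000 / 2568.3 ≈ 3.1149
Gain = 20 log₁₀(3.1149) ≈ 9.87 dB
∠L = 0.00° − 159.71° = -159.71°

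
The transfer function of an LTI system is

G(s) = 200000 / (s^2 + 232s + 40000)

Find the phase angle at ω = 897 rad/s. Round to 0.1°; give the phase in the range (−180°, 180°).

-164.8°

At s = jω = j897:
quadratic: (j897)² + 232·j897 + 40000 = -764609 + j208104 → |·| ≈ 7.9242e+05, ∠ ≈ 164.77°
∠G = 0.00° − 164.77° = -164.77°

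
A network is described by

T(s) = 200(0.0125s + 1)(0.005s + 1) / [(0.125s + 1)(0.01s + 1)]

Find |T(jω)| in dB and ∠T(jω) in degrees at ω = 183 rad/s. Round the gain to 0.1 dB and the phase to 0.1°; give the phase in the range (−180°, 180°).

23.0 dB, -40.0°

At ω = 183 rad/s:
zero (1 + j183·0.0125) = 1 + j2.2875 → |·| ≈ 2.4965, ∠ ≈ 66.39°
zero (1 + j183·0.005) = 1 + j0.915 → |·| ≈ 1.3554, ∠ ≈ 42.46°
pole (1 + j183·0.125) = 1 + j22.875 → |·| ≈ 22.897, ∠ ≈ 87.50°
pole (1 + j183·0.01) = 1 + j1.83 → |·| ≈ 2.0854, ∠ ≈ 61.35°
|T| = 200 · 2.4965 · 1.3554 / (22.897 · 2.0854) ≈ 14.173
Gain = 20 log₁₀(14.173) ≈ 23.03 dB
∠T = (66.39° + 42.46°) − (87.50° + 61.35°) = -40.00°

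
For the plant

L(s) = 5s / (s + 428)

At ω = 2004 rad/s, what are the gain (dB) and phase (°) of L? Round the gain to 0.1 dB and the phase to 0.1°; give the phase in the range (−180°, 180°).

At s = jω = j2004:
zero at origin: s = j2004 → |·| = 2004, ∠ = 90.00°
pole (s+428): 428 + j2004 → |·| = √(428²+2004²) = √4199200 ≈ 2049.2, ∠ = arctan(2004/428) ≈ 77.94°
|L| = 5 · 2004 / 2049.2 ≈ 4.8897
Gain = 20 log₁₀(4.8897) ≈ 13.79 dB
∠L = 90.00° − 77.94° = 12.06°

13.8 dB, 12.1°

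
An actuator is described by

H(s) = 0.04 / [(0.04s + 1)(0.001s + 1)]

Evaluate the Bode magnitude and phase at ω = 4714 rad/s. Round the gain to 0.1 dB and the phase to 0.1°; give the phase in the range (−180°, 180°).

-87.1 dB, -167.7°

At ω = 4714 rad/s:
pole (1 + j4714·0.04) = 1 + j188.56 → |·| ≈ 188.56, ∠ ≈ 89.70°
pole (1 + j4714·0.001) = 1 + j4.714 → |·| ≈ 4.8189, ∠ ≈ 78.02°
|H| = 0.04 · 1 / (188.56 · 4.8189) ≈ 4.4021e-05
Gain = 20 log₁₀(4.4021e-05) ≈ -87.13 dB
∠H = (0°) − (89.70° + 78.02°) = -167.72°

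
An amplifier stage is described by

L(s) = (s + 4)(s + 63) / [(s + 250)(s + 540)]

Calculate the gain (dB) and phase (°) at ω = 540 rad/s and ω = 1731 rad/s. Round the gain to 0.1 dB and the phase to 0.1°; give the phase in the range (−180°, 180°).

ω = 540: -3.8 dB, 62.8°; ω = 1731: -0.5 dB, 23.3°

At s = jω = j540:
zero (s+4): 4 + j540 → |·| = √(4²+540²) = √291616 ≈ 540.01, ∠ = arctan(540/4) ≈ 89.58°
zero (s+63): 63 + j540 → |·| = √(63²+540²) = √295569 ≈ 543.66, ∠ = arctan(540/63) ≈ 83.35°
pole (s+250): 250 + j540 → |·| = √(250²+540²) = √354100 ≈ 595.06, ∠ = arctan(540/250) ≈ 65.16°
pole (s+540): 540 + j540 → |·| = √(540²+540²) = √583200 ≈ 763.68, ∠ = arctan(540/540) ≈ 45.00°
|L| = 1 · 2.9358e+05 / 4.5444e+05 ≈ 0.64603
Gain = 20 log₁₀(0.64603) ≈ -3.79 dB
∠L = 172.93° − 110.16° = 62.77°

At s = jω = j1731:
zero (s+4): 4 + j1731 → |·| = √(4²+1731²) = √2996377 ≈ 1731, ∠ = arctan(1731/4) ≈ 89.87°
zero (s+63): 63 + j1731 → |·| = √(63²+1731²) = √3000330 ≈ 1732.1, ∠ = arctan(1731/63) ≈ 87.92°
pole (s+250): 250 + j1731 → |·| = √(250²+1731²) = √3058861 ≈ 1749, ∠ = arctan(1731/250) ≈ 81.78°
pole (s+540): 540 + j1731 → |·| = √(540²+1731²) = √3287961 ≈ 1813.3, ∠ = arctan(1731/540) ≈ 72.67°
|L| = 1 · 2.9983e+06 / 3.1715e+06 ≈ 0.94539
Gain = 20 log₁₀(0.94539) ≈ -0.49 dB
∠L = 177.79° − 154.45° = 23.34°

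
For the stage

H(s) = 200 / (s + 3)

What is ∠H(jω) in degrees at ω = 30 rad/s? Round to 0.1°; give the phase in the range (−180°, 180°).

At s = jω = j30:
pole (s+3): 3 + j30 → |·| = √(3²+30²) = √909 ≈ 30.15, ∠ = arctan(30/3) ≈ 84.29°
∠H = 0.00° − 84.29° = -84.29°

-84.3°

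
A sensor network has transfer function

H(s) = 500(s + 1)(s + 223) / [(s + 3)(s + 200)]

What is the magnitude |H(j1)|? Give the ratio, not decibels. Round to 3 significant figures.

249

At s = jω = j1:
zero (s+1): 1 + j1 → |·| = √(1²+1²) = √2 ≈ 1.4142, ∠ = arctan(1/1) ≈ 45.00°
zero (s+223): 223 + j1 → |·| = √(223²+1²) = √49730 ≈ 223, ∠ = arctan(1/223) ≈ 0.26°
pole (s+3): 3 + j1 → |·| = √(3²+1²) = √10 ≈ 3.1623, ∠ = arctan(1/3) ≈ 18.43°
pole (s+200): 200 + j1 → |·| = √(200²+1²) = √40001 ≈ 200, ∠ = arctan(1/200) ≈ 0.29°
|H| = 500 · 315.37 / 632.46 ≈ 249.32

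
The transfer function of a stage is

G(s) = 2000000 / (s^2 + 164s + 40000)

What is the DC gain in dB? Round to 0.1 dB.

G(0) = 2000000 / 40000 = 50
20 log₁₀(50) ≈ 33.98 dB

34.0 dB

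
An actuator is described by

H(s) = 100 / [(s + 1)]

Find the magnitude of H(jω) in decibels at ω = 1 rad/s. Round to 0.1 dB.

At ω = 1 rad/s:
pole (1 + j1·1) = 1 + j1 → |·| ≈ 1.4142, ∠ ≈ 45.00°
|H| = 100 · 1 / (1.4142) ≈ 70.711
Gain = 20 log₁₀(70.711) ≈ 36.99 dB

37.0 dB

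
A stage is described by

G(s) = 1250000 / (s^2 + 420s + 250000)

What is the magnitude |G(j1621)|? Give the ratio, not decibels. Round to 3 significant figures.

At s = jω = j1621:
quadratic: (j1621)² + 420·j1621 + 250000 = -2377641 + j680820 → |·| ≈ 2.4732e+06, ∠ ≈ 164.02°
|G| = 1250000 / 2.4732e+06 ≈ 0.50542

0.505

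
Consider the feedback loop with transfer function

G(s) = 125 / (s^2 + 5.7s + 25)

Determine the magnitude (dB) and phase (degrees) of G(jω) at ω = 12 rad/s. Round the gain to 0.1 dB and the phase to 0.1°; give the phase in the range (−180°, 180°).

At s = jω = j12:
quadratic: (j12)² + 5.7·j12 + 25 = -119 + j68.4 → |·| ≈ 137.26, ∠ ≈ 150.11°
|G| = 125 / 137.26 ≈ 0.91068
Gain = 20 log₁₀(0.91068) ≈ -0.81 dB
∠G = 0.00° − 150.11° = -150.11°

-0.8 dB, -150.1°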